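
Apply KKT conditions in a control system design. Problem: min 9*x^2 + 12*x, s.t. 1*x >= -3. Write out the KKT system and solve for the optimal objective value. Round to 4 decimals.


Step 1: Try lambda = 0 (constraint inactive).
Stationarity: 2*9*x + 12 = 0
x* = -12/(2*9) = -2/3 = -0.6667 (rounded; the exact value -2/3 is used below)
Check constraint: 1*-0.6667 = -0.6667 >= -3 -- satisfied.
Step 2: Compute optimal value.
f(x*) = 9*(-2/3)^2 + 12*(-2/3) = -4.0


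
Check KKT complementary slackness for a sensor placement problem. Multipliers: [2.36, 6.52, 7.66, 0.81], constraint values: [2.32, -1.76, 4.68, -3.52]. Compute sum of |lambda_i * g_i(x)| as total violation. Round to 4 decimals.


KKT complementary slackness check:
lambda_1 * g_1 = 2.36 * 2.32 = 5.4752
lambda_2 * g_2 = 6.52 * -1.76 = -11.4752
lambda_3 * g_3 = 7.66 * 4.68 = 35.8488
lambda_4 * g_4 = 0.81 * -3.52 = -2.8512
Total violation = 5.4752 + 11.4752 + 35.8488 + 2.8512 = 55.6504


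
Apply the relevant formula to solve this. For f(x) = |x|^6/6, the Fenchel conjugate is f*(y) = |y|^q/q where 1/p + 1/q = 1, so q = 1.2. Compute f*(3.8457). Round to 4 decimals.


The conjugate exponent q satisfies 1/p + 1/q = 1.
p = 6, so q = 6/(6 - 1) = 1.2
|y|^q = 3.8457^1.2 = 5.0347
f*(3.8457) = 5.0347 / 1.2 = 4.1956


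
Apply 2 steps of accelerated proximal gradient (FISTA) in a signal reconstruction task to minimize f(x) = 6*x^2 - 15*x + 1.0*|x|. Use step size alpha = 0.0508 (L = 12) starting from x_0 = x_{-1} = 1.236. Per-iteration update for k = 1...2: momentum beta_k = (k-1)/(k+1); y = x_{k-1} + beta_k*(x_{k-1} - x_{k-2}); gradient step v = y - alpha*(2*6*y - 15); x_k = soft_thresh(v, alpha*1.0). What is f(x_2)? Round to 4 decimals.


FISTA on f(x) = 6*x^2 - 15*x + 1.0*|x|
L = 12, alpha = 0.0508
Iteration 1: beta = 0.0, y = 1.236 + 0.0*(1.236 - 1.236) = 1.236
  grad(y) = -0.168, v = y - alpha*grad = 1.2445
  prox(v) = soft_thresh(1.2445, 0.0508) = 1.1937
Iteration 2: beta = 0.3333, y = 1.1937 + 0.3333*(1.1937 - 1.236) = 1.1796
  grad(y) = -0.8442, v = y - alpha*grad = 1.2225
  prox(v) = soft_thresh(1.2225, 0.0508) = 1.1717
f(x_2) = 6*1.1717^2 - 15*1.1717 + 1.0*|1.1717| = -8.1665


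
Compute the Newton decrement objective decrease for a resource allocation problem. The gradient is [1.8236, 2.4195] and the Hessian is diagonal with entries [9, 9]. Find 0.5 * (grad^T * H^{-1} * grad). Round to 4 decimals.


Step 1: H is diagonal, so H^(-1) * g = [0.2026, 0.2688].
Step 2: g^T H^(-1) g = sum_i g_i^2 / H_ii
  = (1.8236)^2/9 + (2.4195)^2/9
  = 0.3695 + 0.6504 = 1.0199
Step 3: Objective decrease = 0.5 * g^T H^(-1) g = 0.51


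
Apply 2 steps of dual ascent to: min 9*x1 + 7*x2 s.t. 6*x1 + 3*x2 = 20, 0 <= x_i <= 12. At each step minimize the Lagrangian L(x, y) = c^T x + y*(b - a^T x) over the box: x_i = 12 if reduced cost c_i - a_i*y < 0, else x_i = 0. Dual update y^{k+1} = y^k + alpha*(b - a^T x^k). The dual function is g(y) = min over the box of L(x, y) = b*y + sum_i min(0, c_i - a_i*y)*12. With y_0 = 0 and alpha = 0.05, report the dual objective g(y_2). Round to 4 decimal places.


Dual ascent for LP: min 9*x1 + 7*x2, 6*x1 + 3*x2 = 20, 0 <= x_i <= 12
Step 1: y^k = 0.0, reduced costs: (9.0, 7.0)
  x^k = (0.0, 0.0), subgradient = b - a^T x = 20.0
  y^{k+1} = 0.0 + 0.05*20.0 = 1.0
Step 2: y^k = 1.0, reduced costs: (3.0, 4.0)
  x^k = (0.0, 0.0), subgradient = b - a^T x = 20.0
  y^{k+1} = 1.0 + 0.05*20.0 = 2.0
Dual objective at y_2 = 2.0: reduced costs (-3.0, 1.0), box minimizer x = (12.0, 0.0)
g(y_2) = b*y + (c1 - a1*y)*x1 + (c2 - a2*y)*x2 = 20*2.0 + (-3.0)*12.0 + 1.0*0.0 = 40.0 - 36.0 + 0.0 = 4.0


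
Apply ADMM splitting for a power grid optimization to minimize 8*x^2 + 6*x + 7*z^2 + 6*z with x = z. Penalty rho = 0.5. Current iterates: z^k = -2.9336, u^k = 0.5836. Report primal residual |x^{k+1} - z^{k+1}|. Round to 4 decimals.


ADMM iteration with rho = 0.5, z^k = -2.9336, u^k = 0.5836
Step 1: x-update.
Minimize 8*x^2 + 6*x + (0.5/2)*(x + 2.9336 + 0.5836)^2
FOC: (2*8 + 0.5)*x = -6 + 0.5*(-2.9336 - 0.5836)
x^{k+1} = -0.4702
Step 2: z-update.
Minimize 7*z^2 + 6*z + (0.5/2)*(-0.4702 - z + 0.5836)^2
FOC: (2*7 + 0.5)*z = -6 + 0.5*(-0.4702 + 0.5836)
z^{k+1} = -0.4099
Step 3: u-update.
u^{k+1} = 0.5836 - 0.4702 + 0.4099 = 0.5233
Step 4: Primal residual = |-0.4702 + 0.4099| = 0.0603


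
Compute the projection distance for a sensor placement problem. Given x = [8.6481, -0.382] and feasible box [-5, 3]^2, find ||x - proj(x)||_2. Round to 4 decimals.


Project each component onto [-5, 3].
clip(8.6481) = 3.0, clip(-0.382) = -0.382
Projection = [3.0, -0.382]
Squared diffs: [31.901, 0.0]
Distance = sqrt(31.901) = 5.6481


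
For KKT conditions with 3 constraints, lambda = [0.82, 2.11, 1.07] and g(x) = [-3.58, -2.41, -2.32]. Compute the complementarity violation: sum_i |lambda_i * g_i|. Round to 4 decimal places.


KKT complementary slackness check:
lambda_1 * g_1 = 0.82 * -3.58 = -2.9356
lambda_2 * g_2 = 2.11 * -2.41 = -5.0851
lambda_3 * g_3 = 1.07 * -2.32 = -2.4824
Total violation = 2.9356 + 5.0851 + 2.4824 = 10.5031


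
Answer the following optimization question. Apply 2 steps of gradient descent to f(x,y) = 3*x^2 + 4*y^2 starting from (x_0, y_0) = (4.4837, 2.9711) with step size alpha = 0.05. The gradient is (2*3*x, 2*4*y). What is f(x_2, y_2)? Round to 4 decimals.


Gradient descent on f(x,y) = 3*x^2 + 4*y^2.
Starting point: (4.4837, 2.9711), alpha = 0.05
Step 1: grad_x = 2*3*4.4837 = 26.9022, grad_y = 2*4*2.9711 = 23.7688
  x_1 = 4.4837 - 0.05*26.9022 = 3.1386
  y_1 = 2.9711 - 0.05*23.7688 = 1.7827
Step 2: grad_x = 2*3*3.1386 = 18.8315, grad_y = 2*4*1.7827 = 14.2613
  x_2 = 3.1386 - 0.05*18.8315 = 2.197
  y_2 = 1.7827 - 0.05*14.2613 = 1.0696
f(2.197, 1.0696) = 3*2.197^2 + 4*1.0696^2 = 19.0567


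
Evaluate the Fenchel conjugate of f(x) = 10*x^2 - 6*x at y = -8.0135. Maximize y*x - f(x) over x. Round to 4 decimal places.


f*(y) = sup_x {y*x - a*x^2 - b*x} = sup_x {(y-b)*x - a*x^2}
FOC: (y - b) - 2a*x = 0 => x* = (y - b)/(2a)
x* = (-8.0135 + 6)/(2*10) = -0.1007
f*(-8.0135) = (y-b)^2/(4a) = (-8.0135 + 6)^2/(4*10)
= 4.0542/40 = 0.1014


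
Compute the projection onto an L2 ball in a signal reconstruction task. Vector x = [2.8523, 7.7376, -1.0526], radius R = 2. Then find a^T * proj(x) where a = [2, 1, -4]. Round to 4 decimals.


Step 1: Compute ||x|| (intermediates to 6 decimals).
||x|| = sqrt(2.8523^2 + 7.7376^2 + (-1.0526)^2) = 8.313485
Step 2: Project.
Since ||x|| > R, scale = R/||x|| = 2/8.313485 = 0.240573, proj(x) = scale * x
proj(x) = [0.686186, 1.861458, -0.253227]
Step 3: Dot product.
a^T * proj(x) = 2*0.686186 + 1*1.861458 - 4*(-0.253227) = 4.2467


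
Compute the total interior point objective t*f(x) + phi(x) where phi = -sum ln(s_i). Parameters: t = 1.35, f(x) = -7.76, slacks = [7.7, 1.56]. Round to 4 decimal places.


Step 1: Compute log-barrier.
ln values: [2.0412, 0.4447]
phi = -(2.0412 + 0.4447) = -2.4859
Step 2: Compute augmented objective.
t*f(x) = 1.35*-7.76 = -10.476
Total = -10.476 - 2.4859 = -12.9619


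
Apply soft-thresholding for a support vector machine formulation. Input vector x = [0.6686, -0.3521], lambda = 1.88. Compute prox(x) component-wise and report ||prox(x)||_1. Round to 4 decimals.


Soft-thresholding with lambda = 1.88:
prox(0.6686) = sign(0.6686)*max(|0.6686| - 1.88, 0) = 0.0
prox(-0.3521) = sign(-0.3521)*max(|-0.3521| - 1.88, 0) = 0.0
prox(x) = [0.0, 0.0]
||prox(x)||_1 = 0.0 + 0.0 = 0.0


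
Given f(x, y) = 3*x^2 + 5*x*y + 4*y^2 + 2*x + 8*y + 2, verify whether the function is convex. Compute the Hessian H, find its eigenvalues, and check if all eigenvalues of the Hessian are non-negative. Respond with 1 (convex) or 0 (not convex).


The Hessian of f(x,y) = 3*x^2 + 5*x*y + 4*y^2 + 2*x + 8*y + 2 is:
H = [[6, 5], [5, 8]]
Trace = 6 + 8 = 14
Determinant = 6*8 - (5)^2 = 23
Discriminant = (14)^2 - 4*23 = 104.0
Eigenvalues: lambda_1 = 1.901, lambda_2 = 12.099
The function is convex.

1


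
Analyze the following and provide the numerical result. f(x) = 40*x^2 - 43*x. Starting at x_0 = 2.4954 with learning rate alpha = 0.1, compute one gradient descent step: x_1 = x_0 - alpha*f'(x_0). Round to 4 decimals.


We compute the gradient at x_0 and apply the update.
f'(x) = 80*x - 43
f'(2.4954) = 80*2.4954 - 43 = 156.632
x_1 = 2.4954 - 0.1*156.632 = -13.1678


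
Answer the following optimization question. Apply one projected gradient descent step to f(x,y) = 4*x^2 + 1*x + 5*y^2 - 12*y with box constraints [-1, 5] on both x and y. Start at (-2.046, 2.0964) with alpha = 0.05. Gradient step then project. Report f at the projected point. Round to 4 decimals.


Step 1: Compute gradient at (-2.046, 2.0964).
grad_x = 2*4*-2.046 + 1 = -15.368
grad_y = 2*5*2.0964 - 12 = 8.964
Step 2: Gradient step.
x_raw = -2.046 - 0.05*-15.368 = -1.2776
y_raw = 2.0964 - 0.05*8.964 = 1.6482
Step 3: Project onto [-1, 5].
x_proj = clip(-1.2776) = -1.0
y_proj = clip(1.6482) = 1.6482
Step 4: Evaluate f.
f(-1.0, 1.6482) = -3.1956


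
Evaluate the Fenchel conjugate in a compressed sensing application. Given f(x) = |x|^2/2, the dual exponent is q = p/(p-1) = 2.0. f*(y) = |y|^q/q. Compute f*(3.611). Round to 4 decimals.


The conjugate exponent q satisfies 1/p + 1/q = 1.
p = 2, so q = 2/(2 - 1) = 2.0
|y|^q = 3.611^2.0 = 13.0393
f*(3.611) = 13.0393 / 2.0 = 6.5197


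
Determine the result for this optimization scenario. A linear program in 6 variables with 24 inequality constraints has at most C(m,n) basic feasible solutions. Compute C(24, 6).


Each vertex corresponds to some choice of n active constraints out of m, so the number of vertices is at most C(m, n) = m! / (n!(m-n)!).
m = 24, n = 6
Numerator: 24 * 23 * 22 * 21 * 20 * 19
Denominator: 6! = 720
C(24, 6) = 134596


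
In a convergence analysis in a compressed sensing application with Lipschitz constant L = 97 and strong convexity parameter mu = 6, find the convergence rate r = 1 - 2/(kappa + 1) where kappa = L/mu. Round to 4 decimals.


Step 1: Compute the condition number.
kappa = L/mu = 97/6 = 16.1667
Step 2: Compute the convergence rate.
r = 1 - 2/(kappa + 1) = 1 - 2*mu/(L + mu) = (L - mu)/(L + mu) = 91/103 = 0.8835


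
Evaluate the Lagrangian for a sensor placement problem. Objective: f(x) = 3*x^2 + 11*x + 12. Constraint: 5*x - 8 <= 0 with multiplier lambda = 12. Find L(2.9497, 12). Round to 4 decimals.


Step 1: Evaluate f(x).
f(2.9497) = 3*2.9497^2 + 11*2.9497 + 12 = 70.5489
Step 2: Evaluate g(x).
g(2.9497) = 5*2.9497 - 8 = 6.7485
Step 3: Compute Lagrangian.
L = 70.5489 + 12*6.7485 = 151.5309


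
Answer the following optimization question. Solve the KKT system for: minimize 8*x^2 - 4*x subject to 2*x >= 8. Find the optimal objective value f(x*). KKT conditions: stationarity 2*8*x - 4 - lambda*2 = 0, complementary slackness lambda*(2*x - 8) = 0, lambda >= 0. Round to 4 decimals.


Step 1: Try lambda = 0 (constraint inactive).
x_unc = 4/(2*8) = 0.25
Check: 2*0.25 = 0.5 < 8 -- violated!
Step 2: Constraint must be active: 2*x = 8
x* = 8/2 = 4.0
lambda = (2*8*4.0 - 4)/2 = 30.0
Step 3: Compute optimal value.
f(x*) = 8*4.0^2 - 4*4.0 = 112.0


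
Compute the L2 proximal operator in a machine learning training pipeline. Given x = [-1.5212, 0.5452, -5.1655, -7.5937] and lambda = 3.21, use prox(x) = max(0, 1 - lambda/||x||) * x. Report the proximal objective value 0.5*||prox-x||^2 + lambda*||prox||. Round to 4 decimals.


Step 1: Compute ||x||.
||x|| = 9.3251
Step 2: Compute scaling factor.
scale = max(0, 1 - 3.21/9.3251) = 0.6558
Step 3: prox(x) = [-0.9976, 0.3575, -3.3874, -4.9797]
||prox(x)|| = 6.1151
Step 4: Proximal objective.
0.5*||prox-x||^2 = 5.1521
lambda*||prox|| = 19.6295
Total = 24.7816


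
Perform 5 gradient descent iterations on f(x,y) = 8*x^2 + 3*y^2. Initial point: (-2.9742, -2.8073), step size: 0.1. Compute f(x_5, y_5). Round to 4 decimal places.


Gradient descent on f(x,y) = 8*x^2 + 3*y^2.
Starting point: (-2.9742, -2.8073), alpha = 0.1
Step 1: grad_x = 2*8*-2.9742 = -47.5872, grad_y = 2*3*-2.8073 = -16.8438
  x_1 = -2.9742 - 0.1*-47.5872 = 1.7845
  y_1 = -2.8073 - 0.1*-16.8438 = -1.1229
Step 2: grad_x = 2*8*1.7845 = 28.5523, grad_y = 2*3*-1.1229 = -6.7375
  x_2 = 1.7845 - 0.1*28.5523 = -1.0707
  y_2 = -1.1229 - 0.1*-6.7375 = -0.4492
Step 3: grad_x = 2*8*-1.0707 = -17.1314, grad_y = 2*3*-0.4492 = -2.695
  x_3 = -1.0707 - 0.1*-17.1314 = 0.6424
  y_3 = -0.4492 - 0.1*-2.695 = -0.1797
Step 4: grad_x = 2*8*0.6424 = 10.2788, grad_y = 2*3*-0.1797 = -1.078
  x_4 = 0.6424 - 0.1*10.2788 = -0.3855
  y_4 = -0.1797 - 0.1*-1.078 = -0.0719
Step 5: grad_x = 2*8*-0.3855 = -6.1673, grad_y = 2*3*-0.0719 = -0.4312
  x_5 = -0.3855 - 0.1*-6.1673 = 0.2313
  y_5 = -0.0719 - 0.1*-0.4312 = -0.0287
f(0.2313, -0.0287) = 8*0.2313^2 + 3*(-0.0287)^2 = 0.4304


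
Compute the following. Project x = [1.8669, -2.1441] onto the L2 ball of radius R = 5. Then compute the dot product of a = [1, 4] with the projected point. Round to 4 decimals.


Step 1: Compute ||x|| (intermediates to 6 decimals).
||x|| = sqrt(1.8669^2 + (-2.1441)^2) = 2.84297
Step 2: Project.
Since ||x|| <= R, proj = x (no scaling needed).
proj(x) = [1.8669, -2.1441]
Step 3: Dot product.
a^T * proj(x) = 1*1.8669 + 4*(-2.1441) = -6.7095


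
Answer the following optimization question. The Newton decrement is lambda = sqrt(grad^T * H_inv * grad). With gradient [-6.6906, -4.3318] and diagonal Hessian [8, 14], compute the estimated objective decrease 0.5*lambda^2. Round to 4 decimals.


Step 1: H is diagonal, so H^(-1) * g = [-0.8363, -0.3094].
Step 2: g^T H^(-1) g = sum_i g_i^2 / H_ii
  = (-6.6906)^2/8 + (-4.3318)^2/14
  = 5.5955 + 1.3403 = 6.9358
Step 3: Objective decrease = 0.5 * g^T H^(-1) g = 3.4679


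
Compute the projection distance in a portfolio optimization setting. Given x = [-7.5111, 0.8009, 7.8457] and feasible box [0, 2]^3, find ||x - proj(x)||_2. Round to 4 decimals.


Project each component onto [0, 2].
clip(-7.5111) = 0.0, clip(0.8009) = 0.8009, clip(7.8457) = 2.0
Projection = [0.0, 0.8009, 2.0]
Squared diffs: [56.4166, 0.0, 34.1722]
Distance = sqrt(90.5888) = 9.5178


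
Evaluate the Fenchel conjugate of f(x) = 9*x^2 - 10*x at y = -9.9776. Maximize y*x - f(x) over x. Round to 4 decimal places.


f*(y) = sup_x {y*x - a*x^2 - b*x} = sup_x {(y-b)*x - a*x^2}
FOC: (y - b) - 2a*x = 0 => x* = (y - b)/(2a)
x* = (-9.9776 + 10)/(2*9) = 0.0012
f*(-9.9776) = (y-b)^2/(4a) = (-9.9776 + 10)^2/(4*9)
= 0.0005/36 = 0.0


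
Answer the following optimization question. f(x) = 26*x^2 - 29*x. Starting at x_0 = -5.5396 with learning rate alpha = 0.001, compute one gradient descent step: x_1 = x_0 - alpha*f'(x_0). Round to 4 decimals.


We compute the gradient at x_0 and apply the update.
f'(x) = 52*x - 29
f'(-5.5396) = 52*-5.5396 - 29 = -317.0592
x_1 = -5.5396 - 0.001*-317.0592 = -5.2225


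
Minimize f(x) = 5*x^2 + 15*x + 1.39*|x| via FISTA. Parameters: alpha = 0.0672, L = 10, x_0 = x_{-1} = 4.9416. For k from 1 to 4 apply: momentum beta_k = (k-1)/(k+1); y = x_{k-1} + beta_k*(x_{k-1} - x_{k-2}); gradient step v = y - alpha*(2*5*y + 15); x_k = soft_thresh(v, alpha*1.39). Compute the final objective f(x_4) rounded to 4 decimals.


FISTA on f(x) = 5*x^2 + 15*x + 1.39*|x|
L = 10, alpha = 0.0672
Iteration 1: beta = 0.0, y = 4.9416 + 0.0*(4.9416 - 4.9416) = 4.9416
  grad(y) = 64.416, v = y - alpha*grad = 0.6128
  prox(v) = soft_thresh(0.6128, 0.0934) = 0.5194
Iteration 2: beta = 0.3333, y = 0.5194 + 0.3333*(0.5194 - 4.9416) = -0.9546
  grad(y) = 5.4538, v = y - alpha*grad = -1.3211
  prox(v) = soft_thresh(-1.3211, 0.0934) = -1.2277
Iteration 3: beta = 0.5, y = -1.2277 + 0.5*(-1.2277 - 0.5194) = -2.1013
  grad(y) = -6.0128, v = y - alpha*grad = -1.6972
  prox(v) = soft_thresh(-1.6972, 0.0934) = -1.6038
Iteration 4: beta = 0.6, y = -1.6038 + 0.6*(-1.6038 + 1.2277) = -1.8295
  grad(y) = -3.2947, v = y - alpha*grad = -1.6081
  prox(v) = soft_thresh(-1.6081, 0.0934) = -1.5147
f(x_4) = 5*(-1.5147)^2 + 15*(-1.5147) + 1.39*|-1.5147| = -9.1435


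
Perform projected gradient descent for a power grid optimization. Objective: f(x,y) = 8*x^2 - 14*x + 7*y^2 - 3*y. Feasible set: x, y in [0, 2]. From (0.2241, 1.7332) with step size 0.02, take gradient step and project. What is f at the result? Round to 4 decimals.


Step 1: Compute gradient at (0.2241, 1.7332).
grad_x = 2*8*0.2241 - 14 = -10.4144
grad_y = 2*7*1.7332 - 3 = 21.2648
Step 2: Gradient step.
x_raw = 0.2241 - 0.02*-10.4144 = 0.4324
y_raw = 1.7332 - 0.02*21.2648 = 1.3079
Step 3: Project onto [0, 2].
x_proj = clip(0.4324) = 0.4324
y_proj = clip(1.3079) = 1.3079
Step 4: Evaluate f.
f(0.4324, 1.3079) = 3.4928


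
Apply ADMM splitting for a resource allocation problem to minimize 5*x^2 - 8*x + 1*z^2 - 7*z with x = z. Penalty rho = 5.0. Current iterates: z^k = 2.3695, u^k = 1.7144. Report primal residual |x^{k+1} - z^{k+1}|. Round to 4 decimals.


ADMM iteration with rho = 5.0, z^k = 2.3695, u^k = 1.7144
Step 1: x-update.
Minimize 5*x^2 - 8*x + (5.0/2)*(x - 2.3695 + 1.7144)^2
FOC: (2*5 + 5.0)*x = 8 + 5.0*(2.3695 - 1.7144)
x^{k+1} = 0.7517
Step 2: z-update.
Minimize 1*z^2 - 7*z + (5.0/2)*(0.7517 - z + 1.7144)^2
FOC: (2*1 + 5.0)*z = 7 + 5.0*(0.7517 + 1.7144)
z^{k+1} = 2.7615
Step 3: u-update.
u^{k+1} = 1.7144 + 0.7517 - 2.7615 = -0.2954
Step 4: Primal residual = |0.7517 - 2.7615| = 2.0098


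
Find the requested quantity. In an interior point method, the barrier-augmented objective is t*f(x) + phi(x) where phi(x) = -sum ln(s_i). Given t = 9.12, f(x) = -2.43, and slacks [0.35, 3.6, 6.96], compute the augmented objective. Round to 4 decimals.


Step 1: Compute log-barrier.
ln values: [-1.0498, 1.2809, 1.9402]
phi = -(-1.0498 + 1.2809 + 1.9402) = -2.1713
Step 2: Compute augmented objective.
t*f(x) = 9.12*-2.43 = -22.1616
Total = -22.1616 - 2.1713 = -24.3329


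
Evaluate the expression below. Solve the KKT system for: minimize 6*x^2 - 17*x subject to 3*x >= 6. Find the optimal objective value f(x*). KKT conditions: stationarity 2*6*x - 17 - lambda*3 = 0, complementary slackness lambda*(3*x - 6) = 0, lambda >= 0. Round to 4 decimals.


Step 1: Try lambda = 0 (constraint inactive).
x_unc = 17/(2*6) = 1.4167
Check: 3*1.4167 = 4.2501 < 6 -- violated!
Step 2: Constraint must be active: 3*x = 6
x* = 6/3 = 2.0
lambda = (2*6*2.0 - 17)/3 = 2.3333
Step 3: Compute optimal value.
f(x*) = 6*2.0^2 - 17*2.0 = -10.0


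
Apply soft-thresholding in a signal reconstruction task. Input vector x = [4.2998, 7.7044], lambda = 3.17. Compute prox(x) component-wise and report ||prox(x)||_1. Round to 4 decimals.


Soft-thresholding with lambda = 3.17:
prox(4.2998) = sign(4.2998)*max(|4.2998| - 3.17, 0) = 1.1298
prox(7.7044) = sign(7.7044)*max(|7.7044| - 3.17, 0) = 4.5344
prox(x) = [1.1298, 4.5344]
||prox(x)||_1 = 1.1298 + 4.5344 = 5.6642


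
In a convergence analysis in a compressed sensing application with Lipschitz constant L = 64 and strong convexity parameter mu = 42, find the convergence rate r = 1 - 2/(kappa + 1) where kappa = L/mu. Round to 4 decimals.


Step 1: Compute the condition number.
kappa = L/mu = 64/42 = 1.5238
Step 2: Compute the convergence rate.
r = 1 - 2/(kappa + 1) = 1 - 2*mu/(L + mu) = (L - mu)/(L + mu) = 22/106 = 0.2075


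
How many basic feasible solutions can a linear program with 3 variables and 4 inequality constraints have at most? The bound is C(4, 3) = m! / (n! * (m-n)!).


Each vertex corresponds to some choice of n active constraints out of m, so the number of vertices is at most C(m, n) = m! / (n!(m-n)!).
m = 4, n = 3
Numerator: 4 * 3 * 2
Denominator: 3! = 6
C(4, 3) = 4


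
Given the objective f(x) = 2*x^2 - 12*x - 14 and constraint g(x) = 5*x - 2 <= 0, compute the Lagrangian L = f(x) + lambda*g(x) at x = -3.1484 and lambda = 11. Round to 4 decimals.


Step 1: Evaluate f(x).
f(-3.1484) = 2*(-3.1484)^2 - 12*(-3.1484) - 14 = 43.6056
Step 2: Evaluate g(x).
g(-3.1484) = 5*-3.1484 - 2 = -17.742
Step 3: Compute Lagrangian.
L = 43.6056 + 11*-17.742 = -151.5564


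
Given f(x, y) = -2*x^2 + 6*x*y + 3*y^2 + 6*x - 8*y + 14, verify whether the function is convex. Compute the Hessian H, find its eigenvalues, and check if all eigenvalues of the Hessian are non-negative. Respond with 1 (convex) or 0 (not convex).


The Hessian of f(x,y) = -2*x^2 + 6*x*y + 3*y^2 + 6*x - 8*y + 14 is:
H = [[-4, 6], [6, 6]]
Trace = -4 + 6 = 2
Determinant = -4*6 - (6)^2 = -60
Discriminant = (2)^2 - 4*-60 = 244.0
Eigenvalues: lambda_1 = -6.8102, lambda_2 = 8.8102
The function is not convex.

0


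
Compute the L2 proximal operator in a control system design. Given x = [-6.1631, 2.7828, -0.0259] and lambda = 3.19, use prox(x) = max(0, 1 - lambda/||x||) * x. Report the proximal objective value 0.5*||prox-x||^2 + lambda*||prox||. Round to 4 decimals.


Step 1: Compute ||x||.
||x|| = 6.7623
Step 2: Compute scaling factor.
scale = max(0, 1 - 3.19/6.7623) = 0.5283
Step 3: prox(x) = [-3.2558, 1.4701, -0.0137]
||prox(x)|| = 3.5723
Step 4: Proximal objective.
0.5*||prox-x||^2 = 5.0881
lambda*||prox|| = 11.3956
Total = 16.4836


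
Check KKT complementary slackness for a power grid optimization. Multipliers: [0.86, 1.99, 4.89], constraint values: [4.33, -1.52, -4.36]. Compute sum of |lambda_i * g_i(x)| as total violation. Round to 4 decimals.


KKT complementary slackness check:
lambda_1 * g_1 = 0.86 * 4.33 = 3.7238
lambda_2 * g_2 = 1.99 * -1.52 = -3.0248
lambda_3 * g_3 = 4.89 * -4.36 = -21.3204
Total violation = 3.7238 + 3.0248 + 21.3204 = 28.069


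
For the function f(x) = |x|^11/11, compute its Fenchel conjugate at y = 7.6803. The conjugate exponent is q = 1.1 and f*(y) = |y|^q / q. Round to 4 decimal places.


The conjugate exponent q satisfies 1/p + 1/q = 1.
p = 11, so q = 11/(11 - 1) = 1.1
|y|^q = 7.6803^1.1 = 9.4171
f*(7.6803) = 9.4171 / 1.1 = 8.561


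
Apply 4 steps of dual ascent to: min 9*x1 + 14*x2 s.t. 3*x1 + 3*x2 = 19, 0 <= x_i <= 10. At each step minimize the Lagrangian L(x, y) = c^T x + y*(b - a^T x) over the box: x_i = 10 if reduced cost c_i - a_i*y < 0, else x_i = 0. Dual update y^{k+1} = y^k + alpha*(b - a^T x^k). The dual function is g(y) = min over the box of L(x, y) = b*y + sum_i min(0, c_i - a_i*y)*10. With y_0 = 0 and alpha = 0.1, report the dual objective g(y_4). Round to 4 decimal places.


Dual ascent for LP: min 9*x1 + 14*x2, 3*x1 + 3*x2 = 19, 0 <= x_i <= 10
Step 1: y^k = 0.0, reduced costs: (9.0, 14.0)
  x^k = (0.0, 0.0), subgradient = b - a^T x = 19.0
  y^{k+1} = 0.0 + 0.1*19.0 = 1.9
Step 2: y^k = 1.9, reduced costs: (3.3, 8.3)
  x^k = (0.0, 0.0), subgradient = b - a^T x = 19.0
  y^{k+1} = 1.9 + 0.1*19.0 = 3.8
Step 3: y^k = 3.8, reduced costs: (-2.4, 2.6)
  x^k = (10.0, 0.0), subgradient = b - a^T x = -11.0
  y^{k+1} = 3.8 + 0.1*-11.0 = 2.7
Step 4: y^k = 2.7, reduced costs: (0.9, 5.9)
  x^k = (0.0, 0.0), subgradient = b - a^T x = 19.0
  y^{k+1} = 2.7 + 0.1*19.0 = 4.6
Dual objective at y_4 = 4.6: reduced costs (-4.8, 0.2), box minimizer x = (10.0, 0.0)
g(y_4) = b*y + (c1 - a1*y)*x1 + (c2 - a2*y)*x2 = 19*4.6 + (-4.8)*10.0 + 0.2*0.0 = 87.4 - 48.0 + 0.0 = 39.4


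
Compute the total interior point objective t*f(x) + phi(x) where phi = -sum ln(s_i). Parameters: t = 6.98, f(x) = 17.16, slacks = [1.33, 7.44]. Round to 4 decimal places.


Step 1: Compute log-barrier.
ln values: [0.2852, 2.0069]
phi = -(0.2852 + 2.0069) = -2.292
Step 2: Compute augmented objective.
t*f(x) = 6.98*17.16 = 119.7768
Total = 119.7768 - 2.292 = 117.4848


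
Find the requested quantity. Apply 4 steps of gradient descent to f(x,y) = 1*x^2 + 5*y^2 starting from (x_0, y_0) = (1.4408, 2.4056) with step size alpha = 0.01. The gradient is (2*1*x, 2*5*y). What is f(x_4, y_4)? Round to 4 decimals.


Gradient descent on f(x,y) = 1*x^2 + 5*y^2.
Starting point: (1.4408, 2.4056), alpha = 0.01
Step 1: grad_x = 2*1*1.4408 = 2.8816, grad_y = 2*5*2.4056 = 24.056
  x_1 = 1.4408 - 0.01*2.8816 = 1.412
  y_1 = 2.4056 - 0.01*24.056 = 2.165
Step 2: grad_x = 2*1*1.412 = 2.824, grad_y = 2*5*2.165 = 21.6504
  x_2 = 1.412 - 0.01*2.824 = 1.3837
  y_2 = 2.165 - 0.01*21.6504 = 1.9485
Step 3: grad_x = 2*1*1.3837 = 2.7675, grad_y = 2*5*1.9485 = 19.4854
  x_3 = 1.3837 - 0.01*2.7675 = 1.3561
  y_3 = 1.9485 - 0.01*19.4854 = 1.7537
Step 4: grad_x = 2*1*1.3561 = 2.7121, grad_y = 2*5*1.7537 = 17.5368
  x_4 = 1.3561 - 0.01*2.7121 = 1.3289
  y_4 = 1.7537 - 0.01*17.5368 = 1.5783
f(1.3289, 1.5783) = 1*1.3289^2 + 5*1.5783^2 = 14.2215


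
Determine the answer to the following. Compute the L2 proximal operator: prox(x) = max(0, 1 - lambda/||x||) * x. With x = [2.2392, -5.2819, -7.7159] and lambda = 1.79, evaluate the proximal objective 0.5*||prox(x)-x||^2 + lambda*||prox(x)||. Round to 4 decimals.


Step 1: Compute ||x||.
||x|| = 9.615
Step 2: Compute scaling factor.
scale = max(0, 1 - 1.79/9.615) = 0.8138
Step 3: prox(x) = [1.8223, -4.2986, -6.2794]
||prox(x)|| = 7.825
Step 4: Proximal objective.
0.5*||prox-x||^2 = 1.6021
lambda*||prox|| = 14.0068
Total = 15.6087


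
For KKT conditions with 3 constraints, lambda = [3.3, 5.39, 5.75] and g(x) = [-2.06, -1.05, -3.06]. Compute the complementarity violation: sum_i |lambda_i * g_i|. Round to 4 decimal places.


KKT complementary slackness check:
lambda_1 * g_1 = 3.3 * -2.06 = -6.798
lambda_2 * g_2 = 5.39 * -1.05 = -5.6595
lambda_3 * g_3 = 5.75 * -3.06 = -17.595
Total violation = 6.798 + 5.6595 + 17.595 = 30.0525


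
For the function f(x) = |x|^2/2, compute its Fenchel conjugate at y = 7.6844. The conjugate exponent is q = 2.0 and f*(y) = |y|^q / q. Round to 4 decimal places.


The conjugate exponent q satisfies 1/p + 1/q = 1.
p = 2, so q = 2/(2 - 1) = 2.0
|y|^q = 7.6844^2.0 = 59.05
f*(7.6844) = 59.05 / 2.0 = 29.525


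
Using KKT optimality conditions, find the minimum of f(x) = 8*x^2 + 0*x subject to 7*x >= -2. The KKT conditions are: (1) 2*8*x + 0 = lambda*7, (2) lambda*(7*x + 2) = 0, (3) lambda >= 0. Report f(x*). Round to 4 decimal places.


Step 1: Try lambda = 0 (constraint inactive).
Stationarity: 2*8*x + 0 = 0
x* = 0/(2*8) = 0.0
Check constraint: 7*0.0 = 0.0 >= -2 -- satisfied.
Step 2: Compute optimal value.
f(x*) = 8*0.0^2 + 0*0.0 = 0.0


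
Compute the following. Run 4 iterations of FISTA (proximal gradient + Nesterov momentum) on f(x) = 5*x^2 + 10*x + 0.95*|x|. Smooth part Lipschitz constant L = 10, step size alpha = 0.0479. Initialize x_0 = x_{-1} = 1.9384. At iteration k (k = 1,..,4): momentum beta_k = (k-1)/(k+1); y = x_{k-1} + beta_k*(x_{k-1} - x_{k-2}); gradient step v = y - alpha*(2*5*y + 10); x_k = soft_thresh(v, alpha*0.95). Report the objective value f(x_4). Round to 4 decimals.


FISTA on f(x) = 5*x^2 + 10*x + 0.95*|x|
L = 10, alpha = 0.0479
Iteration 1: beta = 0.0, y = 1.9384 + 0.0*(1.9384 - 1.9384) = 1.9384
  grad(y) = 29.384, v = y - alpha*grad = 0.5309
  prox(v) = soft_thresh(0.5309, 0.0455) = 0.4854
Iteration 2: beta = 0.3333, y = 0.4854 + 0.3333*(0.4854 - 1.9384) = 0.0011
  grad(y) = 10.0107, v = y - alpha*grad = -0.4784
  prox(v) = soft_thresh(-0.4784, 0.0455) = -0.4329
Iteration 3: beta = 0.5, y = -0.4329 + 0.5*(-0.4329 - 0.4854) = -0.8921
  grad(y) = 1.0789, v = y - alpha*grad = -0.9438
  prox(v) = soft_thresh(-0.9438, 0.0455) = -0.8983
Iteration 4: beta = 0.6, y = -0.8983 + 0.6*(-0.8983 + 0.4329) = -1.1775
  grad(y) = -1.7749, v = y - alpha*grad = -1.0925
  prox(v) = soft_thresh(-1.0925, 0.0455) = -1.047
f(x_4) = 5*(-1.047)^2 + 10*(-1.047) + 0.95*|-1.047| = -3.9944


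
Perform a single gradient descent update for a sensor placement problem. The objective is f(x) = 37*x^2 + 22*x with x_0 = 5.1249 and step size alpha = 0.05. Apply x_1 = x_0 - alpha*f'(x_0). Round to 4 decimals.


We compute the gradient at x_0 and apply the update.
f'(x) = 74*x + 22
f'(5.1249) = 74*5.1249 + 22 = 401.2426
x_1 = 5.1249 - 0.05*401.2426 = -14.9372


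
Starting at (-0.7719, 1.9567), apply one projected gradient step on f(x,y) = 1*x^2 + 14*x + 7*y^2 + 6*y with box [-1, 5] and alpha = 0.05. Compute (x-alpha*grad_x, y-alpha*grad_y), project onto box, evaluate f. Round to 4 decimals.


Step 1: Compute gradient at (-0.7719, 1.9567).
grad_x = 2*1*-0.7719 + 14 = 12.4562
grad_y = 2*7*1.9567 + 6 = 33.3938
Step 2: Gradient step.
x_raw = -0.7719 - 0.05*12.4562 = -1.3947
y_raw = 1.9567 - 0.05*33.3938 = 0.287
Step 3: Project onto [-1, 5].
x_proj = clip(-1.3947) = -1.0
y_proj = clip(0.287) = 0.287
Step 4: Evaluate f.
f(-1.0, 0.287) = -10.7013


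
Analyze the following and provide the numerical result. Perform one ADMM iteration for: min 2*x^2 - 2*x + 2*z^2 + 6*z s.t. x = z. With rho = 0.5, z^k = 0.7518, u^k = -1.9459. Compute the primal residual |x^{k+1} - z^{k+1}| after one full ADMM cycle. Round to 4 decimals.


ADMM iteration with rho = 0.5, z^k = 0.7518, u^k = -1.9459
Step 1: x-update.
Minimize 2*x^2 - 2*x + (0.5/2)*(x - 0.7518 - 1.9459)^2
FOC: (2*2 + 0.5)*x = 2 + 0.5*(0.7518 + 1.9459)
x^{k+1} = 0.7442
Step 2: z-update.
Minimize 2*z^2 + 6*z + (0.5/2)*(0.7442 - z - 1.9459)^2
FOC: (2*2 + 0.5)*z = -6 + 0.5*(0.7442 - 1.9459)
z^{k+1} = -1.4669
Step 3: u-update.
u^{k+1} = -1.9459 + 0.7442 + 1.4669 = 0.2651
Step 4: Primal residual = |0.7442 + 1.4669| = 2.211


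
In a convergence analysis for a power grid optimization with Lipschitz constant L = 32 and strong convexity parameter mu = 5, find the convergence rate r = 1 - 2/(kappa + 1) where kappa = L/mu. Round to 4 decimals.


Step 1: Compute the condition number.
kappa = L/mu = 32/5 = 6.4
Step 2: Compute the convergence rate.
r = 1 - 2/(kappa + 1) = 1 - 2*mu/(L + mu) = (L - mu)/(L + mu) = 27/37 = 0.7297


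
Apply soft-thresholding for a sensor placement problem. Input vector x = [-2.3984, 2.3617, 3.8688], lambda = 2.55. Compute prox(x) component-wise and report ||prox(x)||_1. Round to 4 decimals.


Soft-thresholding with lambda = 2.55:
prox(-2.3984) = sign(-2.3984)*max(|-2.3984| - 2.55, 0) = 0.0
prox(2.3617) = sign(2.3617)*max(|2.3617| - 2.55, 0) = 0.0
prox(3.8688) = sign(3.8688)*max(|3.8688| - 2.55, 0) = 1.3188
prox(x) = [0.0, 0.0, 1.3188]
||prox(x)||_1 = 0.0 + 0.0 + 1.3188 = 1.3188


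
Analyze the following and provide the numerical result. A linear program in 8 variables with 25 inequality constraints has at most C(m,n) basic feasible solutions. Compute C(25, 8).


Each vertex corresponds to some choice of n active constraints out of m, so the number of vertices is at most C(m, n) = m! / (n!(m-n)!).
m = 25, n = 8
Numerator: 25 * 24 * 23 * 22 * 21 * 20 * 19 * 18
Denominator: 8! = 40320
C(25, 8) = 1081575


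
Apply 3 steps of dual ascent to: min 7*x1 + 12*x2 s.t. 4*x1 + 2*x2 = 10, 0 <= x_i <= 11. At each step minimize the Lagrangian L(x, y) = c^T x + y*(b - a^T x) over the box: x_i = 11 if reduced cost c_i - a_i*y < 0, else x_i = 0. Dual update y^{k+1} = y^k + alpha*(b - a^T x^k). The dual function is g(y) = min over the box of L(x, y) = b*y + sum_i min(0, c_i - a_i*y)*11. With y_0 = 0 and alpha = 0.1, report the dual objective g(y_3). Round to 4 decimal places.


Dual ascent for LP: min 7*x1 + 12*x2, 4*x1 + 2*x2 = 10, 0 <= x_i <= 11
Step 1: y^k = 0.0, reduced costs: (7.0, 12.0)
  x^k = (0.0, 0.0), subgradient = b - a^T x = 10.0
  y^{k+1} = 0.0 + 0.1*10.0 = 1.0
Step 2: y^k = 1.0, reduced costs: (3.0, 10.0)
  x^k = (0.0, 0.0), subgradient = b - a^T x = 10.0
  y^{k+1} = 1.0 + 0.1*10.0 = 2.0
Step 3: y^k = 2.0, reduced costs: (-1.0, 8.0)
  x^k = (11.0, 0.0), subgradient = b - a^T x = -34.0
  y^{k+1} = 2.0 + 0.1*-34.0 = -1.4
Dual objective at y_3 = -1.4: reduced costs (12.6, 14.8), box minimizer x = (0.0, 0.0)
g(y_3) = b*y + (c1 - a1*y)*x1 + (c2 - a2*y)*x2 = 10*(-1.4) + 12.6*0.0 + 14.8*0.0 = -14.0 + 0.0 + 0.0 = -14.0


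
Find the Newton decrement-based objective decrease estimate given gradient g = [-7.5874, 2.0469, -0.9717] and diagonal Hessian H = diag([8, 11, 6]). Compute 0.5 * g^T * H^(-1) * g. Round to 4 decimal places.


Step 1: H is diagonal, so H^(-1) * g = [-0.9484, 0.1861, -0.162].
Step 2: g^T H^(-1) g = sum_i g_i^2 / H_ii
  = (-7.5874)^2/8 + (2.0469)^2/11 + (-0.9717)^2/6
  = 7.1961 + 0.3809 + 0.1574 = 7.7343
Step 3: Objective decrease = 0.5 * g^T H^(-1) g = 3.8672


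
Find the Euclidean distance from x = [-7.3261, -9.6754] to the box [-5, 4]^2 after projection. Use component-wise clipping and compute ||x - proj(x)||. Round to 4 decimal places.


Project each component onto [-5, 4].
clip(-7.3261) = -5.0, clip(-9.6754) = -5.0
Projection = [-5.0, -5.0]
Squared diffs: [5.4107, 21.8594]
Distance = sqrt(27.2701) = 5.2221


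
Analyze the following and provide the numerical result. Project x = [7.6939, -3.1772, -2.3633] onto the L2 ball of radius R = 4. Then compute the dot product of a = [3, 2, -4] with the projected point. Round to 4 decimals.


Step 1: Compute ||x|| (intermediates to 6 decimals).
||x|| = sqrt(7.6939^2 + (-3.1772)^2 + (-2.3633)^2) = 8.653085
Step 2: Project.
Since ||x|| > R, scale = R/||x|| = 4/8.653085 = 0.462263, proj(x) = scale * x
proj(x) = [3.556605, -1.468702, -1.092466]
Step 3: Dot product.
a^T * proj(x) = 3*3.556605 + 2*(-1.468702) - 4*(-1.092466) = 12.1023


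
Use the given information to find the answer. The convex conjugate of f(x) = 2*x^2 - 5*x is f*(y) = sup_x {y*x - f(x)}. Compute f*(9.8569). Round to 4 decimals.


f*(y) = sup_x {y*x - a*x^2 - b*x} = sup_x {(y-b)*x - a*x^2}
FOC: (y - b) - 2a*x = 0 => x* = (y - b)/(2a)
x* = (9.8569 + 5)/(2*2) = 3.7142
f*(9.8569) = (y-b)^2/(4a) = (9.8569 + 5)^2/(4*2)
= 220.7275/8 = 27.5909


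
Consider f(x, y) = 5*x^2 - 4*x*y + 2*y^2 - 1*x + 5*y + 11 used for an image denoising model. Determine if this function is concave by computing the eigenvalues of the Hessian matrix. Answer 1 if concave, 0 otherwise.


The Hessian of f(x,y) = 5*x^2 - 4*x*y + 2*y^2 - 1*x + 5*y + 11 is:
H = [[10, -4], [-4, 4]]
Trace = 10 + 4 = 14
Determinant = 10*4 - (-4)^2 = 24
Discriminant = (14)^2 - 4*24 = 100.0
Eigenvalues: lambda_1 = 2.0, lambda_2 = 12.0
The function is not concave.

0


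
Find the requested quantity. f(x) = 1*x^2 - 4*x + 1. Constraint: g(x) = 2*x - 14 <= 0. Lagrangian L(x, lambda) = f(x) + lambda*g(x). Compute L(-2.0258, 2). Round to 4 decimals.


Step 1: Evaluate f(x).
f(-2.0258) = 1*(-2.0258)^2 - 4*(-2.0258) + 1 = 13.2071
Step 2: Evaluate g(x).
g(-2.0258) = 2*-2.0258 - 14 = -18.0516
Step 3: Compute Lagrangian.
L = 13.2071 + 2*-18.0516 = -22.8961


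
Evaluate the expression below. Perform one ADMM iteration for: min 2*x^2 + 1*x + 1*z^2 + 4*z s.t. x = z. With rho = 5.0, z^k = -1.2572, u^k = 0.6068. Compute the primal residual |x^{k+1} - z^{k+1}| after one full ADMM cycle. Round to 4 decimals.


ADMM iteration with rho = 5.0, z^k = -1.2572, u^k = 0.6068
Step 1: x-update.
Minimize 2*x^2 + 1*x + (5.0/2)*(x + 1.2572 + 0.6068)^2
FOC: (2*2 + 5.0)*x = -1 + 5.0*(-1.2572 - 0.6068)
x^{k+1} = -1.1467
Step 2: z-update.
Minimize 1*z^2 + 4*z + (5.0/2)*(-1.1467 - z + 0.6068)^2
FOC: (2*1 + 5.0)*z = -4 + 5.0*(-1.1467 + 0.6068)
z^{k+1} = -0.957
Step 3: u-update.
u^{k+1} = 0.6068 - 1.1467 + 0.957 = 0.4172
Step 4: Primal residual = |-1.1467 + 0.957| = 0.1896


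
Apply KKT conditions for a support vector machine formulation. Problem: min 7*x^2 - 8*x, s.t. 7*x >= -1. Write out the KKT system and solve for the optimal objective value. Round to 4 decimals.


Step 1: Try lambda = 0 (constraint inactive).
Stationarity: 2*7*x - 8 = 0
x* = 8/(2*7) = 4/7 = 0.5714 (rounded; the exact value 4/7 is used below)
Check constraint: 7*0.5714 = 3.9998 >= -1 -- satisfied.
Step 2: Compute optimal value.
f(x*) = 7*(4/7)^2 - 8*(4/7) = -2.2857


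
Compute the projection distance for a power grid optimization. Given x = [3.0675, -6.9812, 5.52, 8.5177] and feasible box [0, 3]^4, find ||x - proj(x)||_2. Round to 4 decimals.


Project each component onto [0, 3].
clip(3.0675) = 3.0, clip(-6.9812) = 0.0, clip(5.52) = 3.0, clip(8.5177) = 3.0
Projection = [3.0, 0.0, 3.0, 3.0]
Squared diffs: [0.0046, 48.7372, 6.3504, 30.445]
Distance = sqrt(85.5372) = 9.2486


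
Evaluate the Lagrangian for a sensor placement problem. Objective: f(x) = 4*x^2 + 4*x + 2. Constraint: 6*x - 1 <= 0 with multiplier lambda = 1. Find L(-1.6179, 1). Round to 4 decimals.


Step 1: Evaluate f(x).
f(-1.6179) = 4*(-1.6179)^2 + 4*(-1.6179) + 2 = 5.9988
Step 2: Evaluate g(x).
g(-1.6179) = 6*-1.6179 - 1 = -10.7074
Step 3: Compute Lagrangian.
L = 5.9988 + 1*-10.7074 = -4.7086


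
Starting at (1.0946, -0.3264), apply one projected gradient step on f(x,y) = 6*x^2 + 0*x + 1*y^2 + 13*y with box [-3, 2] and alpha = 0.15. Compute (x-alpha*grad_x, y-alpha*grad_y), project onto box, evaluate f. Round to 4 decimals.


Step 1: Compute gradient at (1.0946, -0.3264).
grad_x = 2*6*1.0946 + 0 = 13.1352
grad_y = 2*1*-0.3264 + 13 = 12.3472
Step 2: Gradient step.
x_raw = 1.0946 - 0.15*13.1352 = -0.8757
y_raw = -0.3264 - 0.15*12.3472 = -2.1785
Step 3: Project onto [-3, 2].
x_proj = clip(-0.8757) = -0.8757
y_proj = clip(-2.1785) = -2.1785
Step 4: Evaluate f.
f(-0.8757, -2.1785) = -18.9736


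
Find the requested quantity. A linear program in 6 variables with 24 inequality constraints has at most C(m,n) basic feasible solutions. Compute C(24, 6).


Each vertex corresponds to some choice of n active constraints out of m, so the number of vertices is at most C(m, n) = m! / (n!(m-n)!).
m = 24, n = 6
Numerator: 24 * 23 * 22 * 21 * 20 * 19
Denominator: 6! = 720
C(24, 6) = 134596


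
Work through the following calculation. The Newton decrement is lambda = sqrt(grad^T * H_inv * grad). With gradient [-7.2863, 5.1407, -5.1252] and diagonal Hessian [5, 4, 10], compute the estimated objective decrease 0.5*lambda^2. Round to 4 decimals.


Step 1: H is diagonal, so H^(-1) * g = [-1.4573, 1.2852, -0.5125].
Step 2: g^T H^(-1) g = sum_i g_i^2 / H_ii
  = (-7.2863)^2/5 + (5.1407)^2/4 + (-5.1252)^2/10
  = 10.618 + 6.6067 + 2.6268 = 19.8515
Step 3: Objective decrease = 0.5 * g^T H^(-1) g = 9.9258


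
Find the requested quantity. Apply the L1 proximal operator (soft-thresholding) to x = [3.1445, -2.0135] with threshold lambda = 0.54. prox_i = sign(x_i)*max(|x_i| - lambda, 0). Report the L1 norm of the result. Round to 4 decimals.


Soft-thresholding with lambda = 0.54:
prox(3.1445) = sign(3.1445)*max(|3.1445| - 0.54, 0) = 2.6045
prox(-2.0135) = sign(-2.0135)*max(|-2.0135| - 0.54, 0) = -1.4735
prox(x) = [2.6045, -1.4735]
||prox(x)||_1 = 2.6045 + 1.4735 = 4.078


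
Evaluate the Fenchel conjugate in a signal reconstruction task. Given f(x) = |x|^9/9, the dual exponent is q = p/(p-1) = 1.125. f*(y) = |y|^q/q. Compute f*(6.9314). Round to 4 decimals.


The conjugate exponent q satisfies 1/p + 1/q = 1.
p = 9, so q = 9/(9 - 1) = 1.125
|y|^q = 6.9314^1.125 = 8.8292
f*(6.9314) = 8.8292 / 1.125 = 7.8482


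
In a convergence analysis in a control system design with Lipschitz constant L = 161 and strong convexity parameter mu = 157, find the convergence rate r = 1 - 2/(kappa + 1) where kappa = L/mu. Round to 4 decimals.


Step 1: Compute the condition number.
kappa = L/mu = 161/157 = 1.0255
Step 2: Compute the convergence rate.
r = 1 - 2/(kappa + 1) = 1 - 2*mu/(L + mu) = (L - mu)/(L + mu) = 4/318 = 0.0126


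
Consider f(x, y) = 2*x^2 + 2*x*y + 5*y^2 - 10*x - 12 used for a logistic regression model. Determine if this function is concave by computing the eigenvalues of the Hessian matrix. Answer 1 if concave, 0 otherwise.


The Hessian of f(x,y) = 2*x^2 + 2*x*y + 5*y^2 - 10*x - 12 is:
H = [[4, 2], [2, 10]]
Trace = 4 + 10 = 14
Determinant = 4*10 - (2)^2 = 36
Discriminant = (14)^2 - 4*36 = 52.0
Eigenvalues: lambda_1 = 3.3944, lambda_2 = 10.6056
The function is not concave.

0


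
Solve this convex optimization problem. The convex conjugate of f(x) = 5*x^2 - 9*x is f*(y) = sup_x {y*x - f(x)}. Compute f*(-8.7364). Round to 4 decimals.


f*(y) = sup_x {y*x - a*x^2 - b*x} = sup_x {(y-b)*x - a*x^2}
FOC: (y - b) - 2a*x = 0 => x* = (y - b)/(2a)
x* = (-8.7364 + 9)/(2*5) = 0.0264
f*(-8.7364) = (y-b)^2/(4a) = (-8.7364 + 9)^2/(4*5)
= 0.0695/20 = 0.0035


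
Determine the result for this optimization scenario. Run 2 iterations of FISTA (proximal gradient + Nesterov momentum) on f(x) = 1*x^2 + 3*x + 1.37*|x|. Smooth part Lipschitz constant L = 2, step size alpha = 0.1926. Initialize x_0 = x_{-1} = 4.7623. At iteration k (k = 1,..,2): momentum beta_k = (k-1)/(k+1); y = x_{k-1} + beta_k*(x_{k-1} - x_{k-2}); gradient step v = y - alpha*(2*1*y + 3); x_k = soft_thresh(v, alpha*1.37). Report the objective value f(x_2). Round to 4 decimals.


FISTA on f(x) = 1*x^2 + 3*x + 1.37*|x|
L = 2, alpha = 0.1926
Iteration 1: beta = 0.0, y = 4.7623 + 0.0*(4.7623 - 4.7623) = 4.7623
  grad(y) = 12.5246, v = y - alpha*grad = 2.3501
  prox(v) = soft_thresh(2.3501, 0.2639) = 2.0862
Iteration 2: beta = 0.3333, y = 2.0862 + 0.3333*(2.0862 - 4.7623) = 1.1942
  grad(y) = 5.3883, v = y - alpha*grad = 0.1564
  prox(v) = soft_thresh(0.1564, 0.2639) = 0.0
f(x_2) = 1*0.0^2 + 3*0.0 + 1.37*|0.0| = 0.0
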